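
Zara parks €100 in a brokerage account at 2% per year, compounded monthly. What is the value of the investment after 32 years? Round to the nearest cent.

€189.55

Periodic rate = 2%/12 = 0.00166667; periods = 12·32 = 384.
A = 100·(1 + 0.02/12)^384 ≈ 100·1.89547081 ≈ 189.5471.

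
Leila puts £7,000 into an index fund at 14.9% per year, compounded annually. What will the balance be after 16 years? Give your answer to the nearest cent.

£64,597.91

Growth factor = (1 + 0.149)^16 ≈ 9.2282735363.
A ≈ 7,000 × 9.2282735363 ≈ 64,597.9148.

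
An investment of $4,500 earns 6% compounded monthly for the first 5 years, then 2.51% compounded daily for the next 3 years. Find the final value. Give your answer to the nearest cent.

$6,544.52

After 5 years at 6%: 4,500 × 1.348850153 ≈ 6,069.8257.
Then 3 years at 2.51%: 6,069.8257 × 1.078204773 ≈ 6,544.5150.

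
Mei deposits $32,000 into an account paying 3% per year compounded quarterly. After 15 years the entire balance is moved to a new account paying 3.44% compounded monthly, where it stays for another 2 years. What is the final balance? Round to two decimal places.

$53,664.86

After 15 years at 3%: 32,000 × 1.5656810269 ≈ 50,101.7929.
Then 2 years at 3.44%: 50,101.7929 × 1.0711165132 ≈ 53,664.8577.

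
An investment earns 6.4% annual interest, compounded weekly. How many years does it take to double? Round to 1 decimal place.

(1 + 0.00123077)^(52t) = 2.
52t = ln 2 / ln(1 + 0.00123077) ≈ 0.69315/0.00123001 ≈ 563.5286.
t ≈ 10.8371.

10.8 years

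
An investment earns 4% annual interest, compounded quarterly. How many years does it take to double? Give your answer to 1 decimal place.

(1 + 0.01)^(4t) = 2.
4t = ln 2 / ln(1 + 0.01) ≈ 0.69315/0.00995033 ≈ 69.6607.
t ≈ 17.4152.

17.4 years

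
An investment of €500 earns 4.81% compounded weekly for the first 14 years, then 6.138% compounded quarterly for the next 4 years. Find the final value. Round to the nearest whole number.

€1,251

Phase 1: 500·(1 + 0.000925)^728 ≈ 980.1414.
Phase 2: 980.1414·(1 + 0.015345)^16 ≈ 1,250.5668.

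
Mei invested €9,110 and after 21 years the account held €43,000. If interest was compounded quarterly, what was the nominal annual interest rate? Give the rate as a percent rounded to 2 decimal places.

The 84-period growth factor is 43,000/9,110 = 4.72009.
r/4 = 4.72009^(1/84) − 1 ≈ 0.0186458, so r ≈ 4·0.0186458 = 7.45834%.

7.46%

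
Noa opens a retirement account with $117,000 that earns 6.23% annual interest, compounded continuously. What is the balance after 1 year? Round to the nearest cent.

A = P·e^(rt) = 117,000·e^(0.0623·1) = 117,000·e^0.0623.
e^0.0623 ≈ 1.06428158131, so A ≈ 124,520.9450.

$124,520.95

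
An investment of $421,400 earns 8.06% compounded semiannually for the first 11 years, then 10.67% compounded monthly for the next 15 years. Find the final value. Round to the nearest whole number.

$4,945,383

After 11 years at 8.06%: 421,400 × 2.385004301932 ≈ 1,005,040.8128.
Then 15 years at 10.67%: 1,005,040.8128 × 4.920579675996 ≈ 4,945,383.3972.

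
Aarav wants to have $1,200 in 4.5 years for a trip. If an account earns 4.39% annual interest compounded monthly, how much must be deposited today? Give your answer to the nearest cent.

$985.24

Periodic rate = 4.39%/12 = 0.00365833; 54 periods.
P = 1,200/(1 + 0.0439/12)^54 ≈ 1,200/1.217974858 ≈ 985.2420.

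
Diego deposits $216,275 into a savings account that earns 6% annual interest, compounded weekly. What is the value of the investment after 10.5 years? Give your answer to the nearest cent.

Growth factor = (1 + 0.06/52)^546 ≈ 1.87692878835.
A ≈ 216,275 × 1.87692878835 ≈ 405,932.7737.

$405,932.77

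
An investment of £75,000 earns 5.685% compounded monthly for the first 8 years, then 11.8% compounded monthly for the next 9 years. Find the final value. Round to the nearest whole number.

£339,688

Phase 1: 75,000·(1 + 0.0047375)^96 ≈ 118,062.5060.
Phase 2: 118,062.5060·(1 + 0.118/12)^108 ≈ 339,687.7033.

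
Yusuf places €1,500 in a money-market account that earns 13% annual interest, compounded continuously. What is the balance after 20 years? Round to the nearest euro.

A = P·e^(rt) = 1,500·e^(0.13·20) = 1,500·e^2.6.
e^2.6 ≈ 13.463738035, so A ≈ 20,195.6071.

€20,196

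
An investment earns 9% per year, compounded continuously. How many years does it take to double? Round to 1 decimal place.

7.7 years

e^(0.09t) = 2, so 0.09t = ln 2 ≈ 0.69315.
t ≈ 0.69315/0.09 ≈ 7.7016.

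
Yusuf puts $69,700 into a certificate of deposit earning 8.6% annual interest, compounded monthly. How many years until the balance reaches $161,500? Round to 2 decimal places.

9.81 years

We need (1 + 0.00716667)^(12t) = 2.3171, so 12t = ln 2.3171 / ln 1.007167 ≈ 117.6715.
t ≈ 117.6715/12 = 9.8060 years.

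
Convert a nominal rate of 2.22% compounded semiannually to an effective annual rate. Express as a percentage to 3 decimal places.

2.232%

EAR = (1 + 2.22%/2)^2 − 1 = (1 + 0.0111)^2 − 1.
(1 + 0.0111)^2 ≈ 1.022323, so EAR ≈ 2.23232%.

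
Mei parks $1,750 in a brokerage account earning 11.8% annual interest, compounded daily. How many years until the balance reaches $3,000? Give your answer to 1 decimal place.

4.6 years

We need (1 + 0.000323288)^(365t) = 1.7143, so 365t = ln 1.7143 / ln 1.000323 ≈ 1667.5044.
t ≈ 1667.5044/365 = 4.5685 years.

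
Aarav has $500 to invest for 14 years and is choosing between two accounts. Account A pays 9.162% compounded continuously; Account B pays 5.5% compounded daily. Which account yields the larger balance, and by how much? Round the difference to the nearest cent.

A: e^(0.09162·14) = e^1.28268 ≈ 3.606291648, so 500 × 3.606291648 ≈ 1,803.1458.
B: (1 + 0.055/365)^5110 ≈ 2.159640974, so 500 × 2.159640974 ≈ 1,079.8205.
Difference ≈ 723.3253 in favor of A.

Account A, by $723.33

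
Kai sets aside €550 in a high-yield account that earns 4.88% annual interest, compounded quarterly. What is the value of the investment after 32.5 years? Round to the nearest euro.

Growth factor = (1 + 0.0122)^130 ≈ 4.837525713.
A ≈ 550 × 4.837525713 ≈ 2,660.6391.

€2,661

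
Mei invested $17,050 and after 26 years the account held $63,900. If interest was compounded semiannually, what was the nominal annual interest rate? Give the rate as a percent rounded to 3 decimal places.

5.147%

(1 + r/2)^52 = 63,900/17,050 = 3.7478.
1 + r/2 = 3.7478^(1/52) ≈ 1.025733, so r/2 ≈ 0.0257326.
r ≈ 2·0.0257326 = 5.14652%.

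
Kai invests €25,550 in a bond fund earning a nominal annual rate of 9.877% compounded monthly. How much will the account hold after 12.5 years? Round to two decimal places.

€87,374.99

Growth factor = (1 + 0.09877/12)^150 ≈ 3.4197645828.
A ≈ 25,550 × 3.4197645828 ≈ 87,374.9851.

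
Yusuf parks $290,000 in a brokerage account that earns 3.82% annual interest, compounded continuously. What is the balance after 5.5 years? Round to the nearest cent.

A = P·e^(rt) = 290,000·e^(0.0382·5.5) = 290,000·e^0.2101.
e^0.2101 ≈ 1.23380143393, so A ≈ 357,802.4158.

$357,802.42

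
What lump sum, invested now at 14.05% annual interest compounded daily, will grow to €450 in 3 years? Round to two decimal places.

€295.25

Periodic rate = 14.05%/365 = 0.000384932; 1095 periods.
P = 450/(1 + 0.1405/365)^1095 ≈ 450/1.52412259 ≈ 295.2518.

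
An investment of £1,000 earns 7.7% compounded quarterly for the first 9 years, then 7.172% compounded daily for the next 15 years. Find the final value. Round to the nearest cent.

£5,824.71

Phase 1: 1,000·(1 + 0.01925)^36 ≈ 1,986.5794.
Phase 2: 1,986.5794·(1 + 0.07172/365)^5475 ≈ 5,824.7063.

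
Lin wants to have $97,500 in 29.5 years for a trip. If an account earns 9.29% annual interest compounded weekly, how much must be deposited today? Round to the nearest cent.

Growth factor = (1 + 0.0929/52)^1534 ≈ 15.457662928.
P = 97,500/15.457662928 ≈ 6,307.5512.

$6,307.55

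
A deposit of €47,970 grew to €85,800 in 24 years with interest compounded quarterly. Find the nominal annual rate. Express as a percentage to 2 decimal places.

2.43%

(1 + r/4)^96 = 85,800/47,970 = 1.78862.
1 + r/4 = 1.78862^(1/96) ≈ 1.006075, so r/4 ≈ 0.00607508.
r ≈ 4·0.00607508 = 2.43003%.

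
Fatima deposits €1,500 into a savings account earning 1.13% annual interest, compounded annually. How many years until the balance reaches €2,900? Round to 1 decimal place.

58.7 years

(1 + 0.0113)^t = 2,900/1,500 = 1.9333.
t·ln(1 + 0.0113) = ln(1.9333); t = 0.65925/0.0112366 ≈ 58.6693.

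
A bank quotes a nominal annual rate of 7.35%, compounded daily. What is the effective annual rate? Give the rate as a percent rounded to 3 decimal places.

One year is 365 periods at 0.00020137 each: (1 + 0.00020137)^365 ≈ 1.076261.
EAR = 1.076261 − 1 ≈ 7.62606%.

7.626%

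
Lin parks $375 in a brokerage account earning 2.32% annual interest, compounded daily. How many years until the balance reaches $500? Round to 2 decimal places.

12.40 years

We need (1 + 0.0000635616)^(365t) = 1.3333, so 365t = ln 1.3333 / ln 1.000064 ≈ 4526.1764.
t ≈ 4526.1764/365 = 12.4005 years.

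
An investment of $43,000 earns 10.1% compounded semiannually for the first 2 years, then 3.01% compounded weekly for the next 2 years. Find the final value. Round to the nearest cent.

$55,614.71

Phase 1: 43,000·(1 + 0.0505)^4 ≈ 52,366.3956.
Phase 2: 52,366.3956·(1 + 0.0301/52)^104 ≈ 55,614.7061.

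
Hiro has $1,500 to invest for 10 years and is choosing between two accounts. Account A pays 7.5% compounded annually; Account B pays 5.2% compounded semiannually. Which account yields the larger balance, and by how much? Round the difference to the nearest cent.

Account A, by $585.22

A: (1 + 0.075)^10 ≈ 2.061031562, so 1,500 × 2.061031562 ≈ 3,091.5473.
B: (1 + 0.026)^20 ≈ 1.670887521, so 1,500 × 1.670887521 ≈ 2,506.3313.
Difference ≈ 585.2161 in favor of A.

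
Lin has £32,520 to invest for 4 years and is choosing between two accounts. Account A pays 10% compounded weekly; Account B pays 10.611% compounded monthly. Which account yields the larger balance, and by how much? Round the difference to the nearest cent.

Account A growth factor: (1 + 0.1/52)^208 ≈ 1.4912517635; balance ≈ 48,495.5073.
Account B growth factor: (1 + 0.0088425)^48 ≈ 1.5258847932; balance ≈ 49,621.7735.
Account B is larger by 1,126.2661.

Account B, by £1,126.27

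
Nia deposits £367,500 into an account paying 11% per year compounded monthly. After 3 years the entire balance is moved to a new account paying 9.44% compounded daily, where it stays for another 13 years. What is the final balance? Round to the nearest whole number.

After 3 years at 11%: 367,500 × 1.388878629205 ≈ 510,412.8962.
Then 13 years at 9.44%: 510,412.8962 × 3.411122213094 ≈ 1,741,080.7682.

£1,741,081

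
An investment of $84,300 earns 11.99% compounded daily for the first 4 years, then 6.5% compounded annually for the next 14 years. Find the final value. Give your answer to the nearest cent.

$328,833.09

After 4 years at 11.99%: 84,300 × 1.61530088301 ≈ 136,169.8644.
Then 14 years at 6.5%: 136,169.8644 × 2.41487418457 ≈ 328,833.0903.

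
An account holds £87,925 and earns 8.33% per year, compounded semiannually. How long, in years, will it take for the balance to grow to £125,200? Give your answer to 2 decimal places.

(1 + 0.04165)^(2t) = 125,200/87,925 = 1.4239.
2t·ln(1 + 0.04165) = ln(1.4239); 2t = 0.35343/0.040806 ≈ 8.6612.
t ≈ 4.3306 years.

4.33 years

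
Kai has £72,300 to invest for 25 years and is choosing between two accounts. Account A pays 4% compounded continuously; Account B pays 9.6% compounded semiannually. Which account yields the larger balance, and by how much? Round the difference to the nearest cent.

Account A growth factor: e^(0.04·25) = e^1 ≈ 2.71828182846; balance ≈ 196,531.7762.
Account B growth factor: (1 + 0.048)^50 ≈ 10.4247136006; balance ≈ 753,706.7933.
Account B is larger by 557,175.0171.

Account B, by £557,175.02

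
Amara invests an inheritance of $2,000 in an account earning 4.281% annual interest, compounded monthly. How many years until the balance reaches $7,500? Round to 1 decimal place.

30.9 years

We need (1 + 0.0035675)^(12t) = 3.75, so 12t = ln 3.75 / ln 1.003567 ≈ 371.1597.
t ≈ 371.1597/12 = 30.9300 years.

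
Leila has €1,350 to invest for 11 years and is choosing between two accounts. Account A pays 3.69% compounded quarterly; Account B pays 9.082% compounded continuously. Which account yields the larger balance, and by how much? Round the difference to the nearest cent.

Account A growth factor: (1 + 0.009225)^44 ≈ 1.497862694; balance ≈ 2,022.1146.
Account B growth factor: e^(0.09082·11) = e^0.99902 ≈ 2.715619217; balance ≈ 3,666.0859.
Account B is larger by 1,643.9713.

Account B, by €1,643.97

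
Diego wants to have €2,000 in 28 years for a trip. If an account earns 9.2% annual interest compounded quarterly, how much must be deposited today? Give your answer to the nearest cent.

€156.66

Growth factor = (1 + 0.023)^112 ≈ 12.76647431.
P = 2,000/12.76647431 ≈ 156.6603.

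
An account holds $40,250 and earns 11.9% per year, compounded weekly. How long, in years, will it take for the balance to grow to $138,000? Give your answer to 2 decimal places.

We need (1 + 0.00228846)^(52t) = 3.4286, so 52t = ln 3.4286 / ln 1.002288 ≈ 539.0316.
t ≈ 539.0316/52 = 10.3660 years.

10.37 years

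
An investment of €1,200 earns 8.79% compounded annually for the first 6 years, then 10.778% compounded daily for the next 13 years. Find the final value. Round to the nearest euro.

After 6 years at 8.79%: 1,200 × 1.657806586 ≈ 1,989.3679.
Then 13 years at 10.778%: 1,989.3679 × 4.058985928 ≈ 8,074.8163.

€8,075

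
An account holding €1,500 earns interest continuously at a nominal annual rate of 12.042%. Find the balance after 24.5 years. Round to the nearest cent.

€28,667.24

A = P·e^(rt) = 1,500·e^(0.12042·24.5) = 1,500·e^2.95029.
e^2.95029 ≈ 19.111495258, so A ≈ 28,667.2429.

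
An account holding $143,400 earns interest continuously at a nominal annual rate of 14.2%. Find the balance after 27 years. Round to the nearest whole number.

A = P·e^(rt) = 143,400·e^(0.142·27) = 143,400·e^3.834.
e^3.834 ≈ 46.24715737928, so A ≈ 6,631,842.3682.

$6,631,842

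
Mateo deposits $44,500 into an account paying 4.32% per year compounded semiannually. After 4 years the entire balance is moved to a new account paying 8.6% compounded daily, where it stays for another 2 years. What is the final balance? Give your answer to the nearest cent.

$62,704.24

Phase 1: 44,500·(1 + 0.0216)^8 ≈ 52,796.7373.
Phase 2: 52,796.7373·(1 + 0.086/365)^730 ≈ 62,704.2442.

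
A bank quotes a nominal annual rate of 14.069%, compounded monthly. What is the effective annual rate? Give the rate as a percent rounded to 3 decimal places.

15.013%

One year is 12 periods at 0.0117242 each: (1 + 0.0117242)^12 ≈ 1.150126.
EAR = 1.150126 − 1 ≈ 15.01262%.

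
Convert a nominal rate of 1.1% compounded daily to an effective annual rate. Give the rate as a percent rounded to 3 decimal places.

1.106%

One year is 365 periods at 0.000030137 each: (1 + 0.000030137)^365 ≈ 1.011061.
EAR = 1.011061 − 1 ≈ 1.10606%.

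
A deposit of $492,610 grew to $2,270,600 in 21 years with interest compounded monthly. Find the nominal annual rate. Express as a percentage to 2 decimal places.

The 252-period growth factor is 2,270,600/492,610 = 4.60933.
r/12 = 4.60933^(1/252) − 1 ≈ 0.00608224, so r ≈ 12·0.00608224 = 7.29869%.

7.30%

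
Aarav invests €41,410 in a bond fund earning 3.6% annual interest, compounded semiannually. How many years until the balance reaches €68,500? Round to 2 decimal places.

(1 + 0.018)^(2t) = 68,500/41,410 = 1.6542.
2t·ln(1 + 0.018) = ln(1.6542); 2t = 0.50331/0.0178399 ≈ 28.2126.
t ≈ 14.1063 years.

14.11 years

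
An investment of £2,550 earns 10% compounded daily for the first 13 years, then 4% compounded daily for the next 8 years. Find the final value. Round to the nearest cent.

£12,882.86

Phase 1: 2,550·(1 + 0.1/365)^4745 ≈ 9,355.0407.
Phase 2: 9,355.0407·(1 + 0.04/365)^2920 ≈ 12,882.8604.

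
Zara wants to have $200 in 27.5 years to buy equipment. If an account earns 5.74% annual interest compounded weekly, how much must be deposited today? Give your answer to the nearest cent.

$41.29

Periodic rate = 5.74%/52 = 0.00110385; 1430 periods.
P = 200/(1 + 0.0574/52)^1430 ≈ 200/4.84346043 ≈ 41.2928.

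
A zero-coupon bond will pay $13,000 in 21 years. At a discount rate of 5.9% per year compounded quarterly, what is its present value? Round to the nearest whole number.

$3,800

Periodic rate = 5.9%/4 = 0.01475; 84 periods.
P = 13,000/(1 + 0.01475)^84 ≈ 13,000/3.4210627414 ≈ 3,799.9888.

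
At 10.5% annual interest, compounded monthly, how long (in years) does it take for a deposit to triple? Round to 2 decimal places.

(1 + 0.00875)^(12t) = 3.
12t = ln 3 / ln(1 + 0.00875) ≈ 1.0986/0.00871194 ≈ 126.1042.
t ≈ 10.5087.

10.51 years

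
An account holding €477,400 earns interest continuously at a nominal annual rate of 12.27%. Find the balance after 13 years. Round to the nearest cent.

€2,353,019.59

A = P·e^(rt) = 477,400·e^(0.1227·13) = 477,400·e^1.5951.
e^1.5951 ≈ 4.928821929669, so A ≈ 2,353,019.5892.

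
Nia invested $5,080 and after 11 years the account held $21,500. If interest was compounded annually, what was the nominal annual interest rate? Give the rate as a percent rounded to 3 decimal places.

14.015%

(1 + r)^11 = 21,500/5,080 = 4.23228.
1 + r = 4.23228^(1/11) ≈ 1.140148, so r ≈ 0.140148.
r ≈ 14.01483%.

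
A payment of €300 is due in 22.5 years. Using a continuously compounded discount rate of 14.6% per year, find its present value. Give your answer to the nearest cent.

€11.23

P = A·e^(−rt) = 300·e^(−3.285).
e^(−3.285) ≈ 0.0374405851, so P ≈ 11.2322.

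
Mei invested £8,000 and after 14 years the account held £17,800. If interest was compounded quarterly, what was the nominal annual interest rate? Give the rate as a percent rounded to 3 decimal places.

5.754%

The 56-period growth factor is 17,800/8,000 = 2.225.
r/4 = 2.225^(1/56) − 1 ≈ 0.0143838, so r ≈ 4·0.0143838 = 5.75354%.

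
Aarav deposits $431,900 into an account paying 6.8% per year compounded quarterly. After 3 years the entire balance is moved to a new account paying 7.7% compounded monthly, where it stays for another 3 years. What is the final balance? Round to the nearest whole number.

$665,635

Phase 1: 431,900·(1 + 0.017)^12 ≈ 528,730.8355.
Phase 2: 528,730.8355·(1 + 0.077/12)^36 ≈ 665,635.0284.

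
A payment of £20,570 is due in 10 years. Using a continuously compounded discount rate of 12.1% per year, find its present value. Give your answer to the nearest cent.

P = A·e^(−rt) = 20,570·e^(−1.21).
e^(−1.21) ≈ 0.29819727943, so P ≈ 6,133.9180.

£6,133.92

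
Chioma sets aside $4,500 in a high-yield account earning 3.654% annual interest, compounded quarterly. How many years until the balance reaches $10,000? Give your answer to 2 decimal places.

21.95 years

(1 + 0.009135)^(4t) = 10,000/4,500 = 2.2222.
4t·ln(1 + 0.009135) = ln(2.2222); 4t = 0.79851/0.00909353 ≈ 87.8105.
t ≈ 21.9526 years.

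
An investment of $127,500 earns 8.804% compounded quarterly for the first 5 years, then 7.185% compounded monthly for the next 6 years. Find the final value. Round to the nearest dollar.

After 5 years at 8.804%: 127,500 × 1.54562062604 ≈ 197,066.6298.
Then 6 years at 7.185%: 197,066.6298 × 1.5369724241 ≈ 302,885.9757.

$302,886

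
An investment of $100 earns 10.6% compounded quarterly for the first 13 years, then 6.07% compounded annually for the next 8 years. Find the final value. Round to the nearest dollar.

$624

Phase 1: 100·(1 + 0.0265)^52 ≈ 389.6418.
Phase 2: 389.6418·(1 + 0.0607)^8 ≈ 624.3184.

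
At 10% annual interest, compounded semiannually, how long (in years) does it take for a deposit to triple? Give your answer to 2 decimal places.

11.26 years

(1 + 0.05)^(2t) = 3.
2t = ln 3 / ln(1 + 0.05) ≈ 1.0986/0.0487902 ≈ 22.5171.
t ≈ 11.2585.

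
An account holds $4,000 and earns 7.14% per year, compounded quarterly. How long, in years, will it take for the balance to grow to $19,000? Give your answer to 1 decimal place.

We need (1 + 0.01785)^(4t) = 4.75, so 4t = ln 4.75 / ln 1.01785 ≈ 88.0678.
t ≈ 88.0678/4 = 22.0169 years.

22.0 years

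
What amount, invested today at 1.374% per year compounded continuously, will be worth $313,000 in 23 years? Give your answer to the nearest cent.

P = A·e^(−rt) = 313,000·e^(−0.31602).
e^(−0.31602) ≈ 0.729044869124, so P ≈ 228,191.0440.

$228,191.04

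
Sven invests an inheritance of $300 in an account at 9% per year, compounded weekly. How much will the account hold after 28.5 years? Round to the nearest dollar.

$3,892

Growth factor = (1 + 0.09/52)^1482 ≈ 12.97186584.
A ≈ 300 × 12.97186584 ≈ 3,891.5598.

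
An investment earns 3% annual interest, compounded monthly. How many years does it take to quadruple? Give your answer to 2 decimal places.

46.27 years

(1 + 0.0025)^(12t) = 4.
12t = ln 4 / ln(1 + 0.0025) ≈ 1.3863/0.00249688 ≈ 555.2106.
t ≈ 46.2676.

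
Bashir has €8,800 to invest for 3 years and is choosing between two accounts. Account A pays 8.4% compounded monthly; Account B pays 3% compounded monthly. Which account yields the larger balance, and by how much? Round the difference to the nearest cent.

Account A, by €1,684.46

A: (1 + 0.007)^36 ≈ 1.2854670232, so 8,800 × 1.2854670232 ≈ 11,312.1098.
B: (1 + 0.0025)^36 ≈ 1.094051401, so 8,800 × 1.094051401 ≈ 9,627.6523.
Difference ≈ 1,684.4575 in favor of A.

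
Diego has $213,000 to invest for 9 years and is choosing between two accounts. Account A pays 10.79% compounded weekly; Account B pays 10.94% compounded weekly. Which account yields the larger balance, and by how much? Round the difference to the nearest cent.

Account B, by $7,621.53

A: (1 + 0.002075)^468 ≈ 2.63819210885, so 213,000 × 2.63819210885 ≈ 561,934.9192.
B: (1 + 0.1094/52)^468 ≈ 2.67397392392, so 213,000 × 2.67397392392 ≈ 569,556.4458.
Difference ≈ 7,621.5266 in favor of B.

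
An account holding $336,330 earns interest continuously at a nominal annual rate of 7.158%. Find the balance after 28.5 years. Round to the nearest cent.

A = P·e^(rt) = 336,330·e^(0.07158·28.5) = 336,330·e^2.04003.
e^2.04003 ≈ 7.690839920616, so A ≈ 2,586,660.1905.

$2,586,660.19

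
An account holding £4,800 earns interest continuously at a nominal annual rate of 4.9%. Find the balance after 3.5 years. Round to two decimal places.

£5,698.00

A = P·e^(rt) = 4,800·e^(0.049·3.5) = 4,800·e^0.1715.
e^0.1715 ≈ 1.187084143, so A ≈ 5,698.0039.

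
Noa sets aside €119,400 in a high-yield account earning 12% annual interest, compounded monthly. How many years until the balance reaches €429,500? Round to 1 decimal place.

(1 + 0.01)^(12t) = 429,500/119,400 = 3.5972.
12t·ln(1 + 0.01) = ln(3.5972); 12t = 1.2801/0.00995033 ≈ 128.6533.
t ≈ 10.7211 years.

10.7 years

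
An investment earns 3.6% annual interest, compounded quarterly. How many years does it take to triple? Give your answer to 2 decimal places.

30.65 years

(1 + 0.009)^(4t) = 3.
4t = ln 3 / ln(1 + 0.009) ≈ 1.0986/0.00895974 ≈ 122.6165.
t ≈ 30.6541.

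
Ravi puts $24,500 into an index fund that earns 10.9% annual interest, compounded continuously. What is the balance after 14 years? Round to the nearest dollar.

$112,694

A = P·e^(rt) = 24,500·e^(0.109·14) = 24,500·e^1.526.
e^1.526 ≈ 4.59974101121, so A ≈ 112,693.6548.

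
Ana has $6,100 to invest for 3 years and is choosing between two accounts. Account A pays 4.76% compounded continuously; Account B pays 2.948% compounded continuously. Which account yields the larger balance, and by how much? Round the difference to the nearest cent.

Account A, by $372.29

A: e^(0.0476·3) = e^0.1428 ≈ 1.153499079, so 6,100 × 1.153499079 ≈ 7,036.3444.
B: e^(0.02948·3) = e^0.08844 ≈ 1.092468703, so 6,100 × 1.092468703 ≈ 6,664.0591.
Difference ≈ 372.2853 in favor of A.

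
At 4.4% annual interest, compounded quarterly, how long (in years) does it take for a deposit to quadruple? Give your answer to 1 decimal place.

31.7 years

(1 + 0.011)^(4t) = 4.
4t = ln 4 / ln(1 + 0.011) ≈ 1.3863/0.0109399 ≈ 126.7186.
t ≈ 31.6797.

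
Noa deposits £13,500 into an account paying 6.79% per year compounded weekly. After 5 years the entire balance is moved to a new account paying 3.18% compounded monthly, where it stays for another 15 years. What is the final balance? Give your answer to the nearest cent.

Phase 1: 13,500·(1 + 0.0679/52)^260 ≈ 18,953.1136.
Phase 2: 18,953.1136·(1 + 0.00265)^180 ≈ 30,518.6299.

£30,518.63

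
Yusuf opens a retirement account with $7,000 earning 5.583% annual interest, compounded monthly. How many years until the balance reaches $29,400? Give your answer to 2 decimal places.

(1 + 0.0046525)^(12t) = 29,400/7,000 = 4.2.
12t·ln(1 + 0.0046525) = ln(4.2); 12t = 1.4351/0.00464171 ≈ 309.1715.
t ≈ 25.7643 years.

25.76 years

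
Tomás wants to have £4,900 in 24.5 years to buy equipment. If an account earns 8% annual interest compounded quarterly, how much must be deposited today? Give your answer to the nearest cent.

Periodic rate = 8%/4 = 0.02; 98 periods.
P = 4,900/(1 + 0.02)^98 ≈ 4,900/6.96332768 ≈ 703.6865.

£703.69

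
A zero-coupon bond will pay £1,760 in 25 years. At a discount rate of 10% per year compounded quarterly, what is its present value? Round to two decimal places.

£148.98

Periodic rate = 10%/4 = 0.025; 100 periods.
P = 1,760/(1 + 0.025)^100 ≈ 1,760/11.81371635 ≈ 148.9794.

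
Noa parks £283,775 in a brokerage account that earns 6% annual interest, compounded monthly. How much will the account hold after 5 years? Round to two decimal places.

Periodic rate = 6%/12 = 0.005; periods = 12·5 = 60.
A = 283,775·(1 + 0.005)^60 ≈ 283,775·1.34885015255 ≈ 382,769.9520.

£382,769.95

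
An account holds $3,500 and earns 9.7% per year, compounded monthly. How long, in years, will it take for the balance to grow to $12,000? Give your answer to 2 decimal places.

12.75 years

We need (1 + 0.00808333)^(12t) = 3.4286, so 12t = ln 3.4286 / ln 1.008083 ≈ 153.0454.
t ≈ 153.0454/12 = 12.7538 years.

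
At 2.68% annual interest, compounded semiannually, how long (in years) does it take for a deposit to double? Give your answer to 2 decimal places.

(1 + 0.0134)^(2t) = 2.
2t = ln 2 / ln(1 + 0.0134) ≈ 0.69315/0.013311 ≈ 52.0732.
t ≈ 26.0366.

26.04 years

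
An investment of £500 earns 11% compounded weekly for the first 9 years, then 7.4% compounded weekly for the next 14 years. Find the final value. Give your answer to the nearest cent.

After 9 years at 11%: 500 × 2.688421878 ≈ 1,344.2109.
Then 14 years at 7.4%: 1,344.2109 × 2.81584824 ≈ 3,785.0940.

£3,785.09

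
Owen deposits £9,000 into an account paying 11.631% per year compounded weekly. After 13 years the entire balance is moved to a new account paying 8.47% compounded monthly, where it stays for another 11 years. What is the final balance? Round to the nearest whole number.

After 13 years at 11.631%: 9,000 × 4.52827700619 ≈ 40,754.4931.
Then 11 years at 8.47%: 40,754.4931 × 2.53052620283 ≈ 103,130.3126.

£103,130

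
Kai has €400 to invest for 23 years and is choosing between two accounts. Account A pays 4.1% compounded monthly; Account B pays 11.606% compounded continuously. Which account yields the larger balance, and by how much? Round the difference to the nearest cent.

Account B, by €4,746.99

Account A growth factor: (1 + 0.041/12)^276 ≈ 2.563549193; balance ≈ 1,025.4197.
Account B growth factor: e^(0.11606·23) = e^2.66938 ≈ 14.43101919; balance ≈ 5,772.4077.
Account B is larger by 4,746.9880.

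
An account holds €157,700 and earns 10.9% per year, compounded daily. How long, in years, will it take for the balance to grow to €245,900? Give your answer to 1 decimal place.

We need (1 + 0.00029863)^(365t) = 1.5593, so 365t = ln 1.5593 / ln 1.000299 ≈ 1487.7828.
t ≈ 1487.7828/365 = 4.0761 years.

4.1 years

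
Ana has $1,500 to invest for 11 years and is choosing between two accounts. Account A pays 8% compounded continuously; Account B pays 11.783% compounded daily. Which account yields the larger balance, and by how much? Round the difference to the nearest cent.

Account B, by $1,865.19

Account A growth factor: e^(0.08·11) = e^0.88 ≈ 2.410899706; balance ≈ 3,616.3496.
Account B growth factor: (1 + 0.11783/365)^4015 ≈ 3.654359489; balance ≈ 5,481.5392.
Account B is larger by 1,865.1897.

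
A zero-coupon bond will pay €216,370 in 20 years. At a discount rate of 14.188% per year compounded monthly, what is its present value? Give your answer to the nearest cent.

Periodic rate = 14.188%/12 = 0.0118233; 240 periods.
P = 216,370/(1 + 0.14188/12)^240 ≈ 216,370/16.7928989751 ≈ 12,884.6127.

€12,884.61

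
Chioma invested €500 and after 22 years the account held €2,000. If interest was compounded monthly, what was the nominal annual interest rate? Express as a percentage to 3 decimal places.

6.318%

The 264-period growth factor is 2,000/500 = 4.
r/12 = 4^(1/264) − 1 ≈ 0.00526493, so r ≈ 12·0.00526493 = 6.31791%.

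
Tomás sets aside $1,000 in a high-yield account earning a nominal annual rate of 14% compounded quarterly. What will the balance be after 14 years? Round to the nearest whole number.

Growth factor = (1 + 0.035)^56 ≈ 6.865301085.
A ≈ 1,000 × 6.865301085 ≈ 6,865.3011.

$6,865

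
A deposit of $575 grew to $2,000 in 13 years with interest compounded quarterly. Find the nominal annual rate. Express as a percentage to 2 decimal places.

9.70%

(1 + r/4)^52 = 2,000/575 = 3.47826.
1 + r/4 = 3.47826^(1/52) ≈ 1.024261, so r/4 ≈ 0.0242614.
r ≈ 4·0.0242614 = 9.70456%.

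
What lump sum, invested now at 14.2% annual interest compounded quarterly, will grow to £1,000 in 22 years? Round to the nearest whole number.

£46

Periodic rate = 14.2%/4 = 0.0355; 88 periods.
P = 1,000/(1 + 0.0355)^88 ≈ 1,000/21.5381841 ≈ 46.4292.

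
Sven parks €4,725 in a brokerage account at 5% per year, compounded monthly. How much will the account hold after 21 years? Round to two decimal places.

€13,472.98

Periodic rate = 5%/12 = 0.00416667; periods = 12·21 = 252.
A = 4,725·(1 + 0.05/12)^252 ≈ 4,725·2.8514241108 ≈ 13,472.9789.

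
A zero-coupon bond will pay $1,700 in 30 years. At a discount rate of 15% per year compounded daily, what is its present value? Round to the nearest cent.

Periodic rate = 15%/365 = 0.000410959; 10950 periods.
P = 1,700/(1 + 0.15/365)^10950 ≈ 1,700/89.93395753 ≈ 18.9028.

$18.90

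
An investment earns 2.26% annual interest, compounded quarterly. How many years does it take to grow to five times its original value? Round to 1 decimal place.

71.4 years

(1 + 0.00565)^(4t) = 5.
4t = ln 5 / ln(1 + 0.00565) ≈ 1.6094/0.0056341 ≈ 285.6602.
t ≈ 71.4151.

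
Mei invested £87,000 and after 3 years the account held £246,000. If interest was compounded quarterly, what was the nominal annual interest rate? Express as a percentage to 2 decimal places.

36.19%

(1 + r/4)^12 = 246,000/87,000 = 2.82759.
1 + r/4 = 2.82759^(1/12) ≈ 1.090481, so r/4 ≈ 0.0904807.
r ≈ 4·0.0904807 = 36.19228%.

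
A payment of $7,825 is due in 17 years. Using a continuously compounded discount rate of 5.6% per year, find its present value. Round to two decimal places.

P = A·e^(−rt) = 7,825·e^(−0.952).
e^(−0.952) ≈ 0.3859683144, so P ≈ 3,020.2021.

$3,020.20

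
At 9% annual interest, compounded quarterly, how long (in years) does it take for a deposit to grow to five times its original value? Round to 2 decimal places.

18.08 years

(1 + 0.0225)^(4t) = 5.
4t = ln 5 / ln(1 + 0.0225) ≈ 1.6094/0.0222506 ≈ 72.3323.
t ≈ 18.0831.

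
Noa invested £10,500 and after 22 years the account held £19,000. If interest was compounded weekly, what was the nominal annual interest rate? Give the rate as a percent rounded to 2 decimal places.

2.70%

(1 + r/52)^1144 = 19,000/10,500 = 1.80952.
1 + r/52 = 1.80952^(1/1144) ≈ 1.000519, so r/52 ≈ 0.000518547.
r ≈ 52·0.000518547 = 2.69644%.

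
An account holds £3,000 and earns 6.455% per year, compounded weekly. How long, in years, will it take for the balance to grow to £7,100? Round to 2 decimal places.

13.35 years

We need (1 + 0.00124135)^(52t) = 2.3667, so 52t = ln 2.3667 / ln 1.001241 ≈ 694.4212.
t ≈ 694.4212/52 = 13.3543 years.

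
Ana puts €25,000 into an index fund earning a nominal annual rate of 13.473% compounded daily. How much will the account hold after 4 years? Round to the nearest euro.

€42,850

Growth factor = (1 + 0.13473/365)^1460 ≈ 1.713984129.
A ≈ 25,000 × 1.713984129 ≈ 42,849.6032.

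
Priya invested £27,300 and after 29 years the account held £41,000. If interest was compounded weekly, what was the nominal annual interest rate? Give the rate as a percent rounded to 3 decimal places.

1.403%

(1 + r/52)^1508 = 41,000/27,300 = 1.50183.
1 + r/52 = 1.50183^(1/1508) ≈ 1.00027, so r/52 ≈ 0.000269722.
r ≈ 52·0.000269722 = 1.40255%.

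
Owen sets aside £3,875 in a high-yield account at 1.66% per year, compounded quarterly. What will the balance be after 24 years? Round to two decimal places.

£5,766.82

Growth factor = (1 + 0.00415)^96 ≈ 1.488212299.
A ≈ 3,875 × 1.488212299 ≈ 5,766.8227.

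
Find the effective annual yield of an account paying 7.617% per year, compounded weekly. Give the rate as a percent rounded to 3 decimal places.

7.909%

One year is 52 periods at 0.00146481 each: (1 + 0.00146481)^52 ≈ 1.079086.
EAR = 1.079086 − 1 ≈ 7.90859%.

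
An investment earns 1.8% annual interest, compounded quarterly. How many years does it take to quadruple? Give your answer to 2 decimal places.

77.19 years

(1 + 0.0045)^(4t) = 4.
4t = ln 4 / ln(1 + 0.0045) ≈ 1.3863/0.00448991 ≈ 308.7580.
t ≈ 77.1895.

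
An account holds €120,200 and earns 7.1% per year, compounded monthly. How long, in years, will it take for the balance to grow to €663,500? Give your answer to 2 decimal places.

We need (1 + 0.00591667)^(12t) = 5.52, so 12t = ln 5.52 / ln 1.005917 ≈ 289.5922.
t ≈ 289.5922/12 = 24.1327 years.

24.13 years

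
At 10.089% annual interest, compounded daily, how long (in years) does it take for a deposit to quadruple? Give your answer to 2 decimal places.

13.74 years

(1 + 0.000276411)^(365t) = 4.
365t = ln 4 / ln(1 + 0.000276411) ≈ 1.3863/0.000276373 ≈ 5016.0310.
t ≈ 13.7426.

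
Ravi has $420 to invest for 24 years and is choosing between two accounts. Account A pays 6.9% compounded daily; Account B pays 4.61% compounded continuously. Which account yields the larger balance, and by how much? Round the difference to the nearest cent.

Account A growth factor: (1 + 0.069/365)^8760 ≈ 5.237495854; balance ≈ 2,199.7483.
Account B growth factor: e^(0.0461·24) = e^1.1064 ≈ 3.023454343; balance ≈ 1,269.8508.
Account A is larger by 929.8974.

Account A, by $929.90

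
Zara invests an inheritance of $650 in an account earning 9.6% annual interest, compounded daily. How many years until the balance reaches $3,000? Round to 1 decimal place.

We need (1 + 0.000263014)^(365t) = 4.6154, so 365t = ln 4.6154 / ln 1.000263 ≈ 5815.6527.
t ≈ 5815.6527/365 = 15.9333 years.

15.9 years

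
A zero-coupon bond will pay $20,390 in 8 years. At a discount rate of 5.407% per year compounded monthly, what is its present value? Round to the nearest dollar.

Periodic rate = 5.407%/12 = 0.00450583; 96 periods.
P = 20,390/(1 + 0.05407/12)^96 ≈ 20,390/1.5397012373 ≈ 13,242.8289.

$13,243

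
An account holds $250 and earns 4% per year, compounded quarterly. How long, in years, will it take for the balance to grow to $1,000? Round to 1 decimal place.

34.8 years

(1 + 0.01)^(4t) = 1,000/250 = 4.
4t·ln(1 + 0.01) = ln(4); 4t = 1.3863/0.00995033 ≈ 139.3214.
t ≈ 34.8304 years.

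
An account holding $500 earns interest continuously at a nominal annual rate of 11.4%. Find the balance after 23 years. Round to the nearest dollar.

A = P·e^(rt) = 500·e^(0.114·23) = 500·e^2.622.
e^2.622 ≈ 13.76322252, so A ≈ 6,881.6113.

$6,882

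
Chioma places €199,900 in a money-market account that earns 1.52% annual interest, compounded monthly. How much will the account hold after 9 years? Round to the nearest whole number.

Periodic rate = 1.52%/12 = 0.00126667; periods = 12·9 = 108.
A = 199,900·(1 + 0.0152/12)^108 ≈ 199,900·1.14649955261 ≈ 229,185.2606.

€229,185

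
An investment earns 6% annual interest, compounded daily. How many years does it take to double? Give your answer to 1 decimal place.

(1 + 0.000164384)^(365t) = 2.
365t = ln 2 / ln(1 + 0.000164384) ≈ 0.69315/0.00016437 ≈ 4216.9919.
t ≈ 11.5534.

11.6 years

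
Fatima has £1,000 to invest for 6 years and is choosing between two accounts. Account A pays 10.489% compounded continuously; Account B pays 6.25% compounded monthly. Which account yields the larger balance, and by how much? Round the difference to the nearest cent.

Account A, by £422.80

Account A growth factor: e^(0.10489·6) = e^0.62934 ≈ 1.876371765; balance ≈ 1,876.3718.
Account B growth factor: (1 + 0.0625/12)^72 ≈ 1.453576128; balance ≈ 1,453.5761.
Account A is larger by 422.7956.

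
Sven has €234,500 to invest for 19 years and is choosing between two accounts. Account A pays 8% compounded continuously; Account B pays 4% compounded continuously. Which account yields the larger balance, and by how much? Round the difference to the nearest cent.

Account A growth factor: e^(0.08·19) = e^1.52 ≈ 4.572225195142; balance ≈ 1,072,186.8083.
Account B growth factor: e^(0.04·19) = e^0.76 ≈ 2.1382762205; balance ≈ 501,425.7737.
Account A is larger by 570,761.0346.

Account A, by €570,761.03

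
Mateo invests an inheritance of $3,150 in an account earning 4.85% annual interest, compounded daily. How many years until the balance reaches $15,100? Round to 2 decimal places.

32.32 years

(1 + 0.000132877)^(365t) = 15,100/3,150 = 4.7937.
365t·ln(1 + 0.000132877) = ln(4.7937); 365t = 1.5673/0.000132868 ≈ 11795.8699.
t ≈ 32.3175 years.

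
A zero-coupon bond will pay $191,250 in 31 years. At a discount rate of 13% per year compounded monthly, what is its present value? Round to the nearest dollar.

Growth factor = (1 + 0.13/12)^372 ≈ 55.0546990105.
P = 191,250/55.0546990105 ≈ 3,473.8179.

$3,474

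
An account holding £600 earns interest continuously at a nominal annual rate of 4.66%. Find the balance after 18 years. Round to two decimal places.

£1,388.15

A = P·e^(rt) = 600·e^(0.0466·18) = 600·e^0.8388.
e^0.8388 ≈ 2.313589004, so A ≈ 1,388.1534.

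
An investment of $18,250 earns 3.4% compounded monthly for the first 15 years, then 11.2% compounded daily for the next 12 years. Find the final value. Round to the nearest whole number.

Phase 1: 18,250·(1 + 0.034/12)^180 ≈ 30,369.6557.
Phase 2: 30,369.6557·(1 + 0.112/365)^4380 ≈ 116,423.8931.

$116,424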